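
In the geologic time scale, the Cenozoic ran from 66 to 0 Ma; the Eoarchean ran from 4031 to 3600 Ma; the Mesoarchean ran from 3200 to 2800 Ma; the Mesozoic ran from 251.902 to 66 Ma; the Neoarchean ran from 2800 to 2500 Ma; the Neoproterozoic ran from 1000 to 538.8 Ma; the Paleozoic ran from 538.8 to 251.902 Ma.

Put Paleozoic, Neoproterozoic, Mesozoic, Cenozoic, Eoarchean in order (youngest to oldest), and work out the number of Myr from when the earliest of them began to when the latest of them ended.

Start ages (Ma): Eoarchean 4031, Neoproterozoic 1000, Paleozoic 538.8, Mesozoic 251.902, Cenozoic 66.
Ordered youngest to oldest: Cenozoic, Mesozoic, Paleozoic, Neoproterozoic, Eoarchean.
Span = 4031 − 0 = 4031 Myr.

Cenozoic → Mesozoic → Paleozoic → Neoproterozoic → Eoarchean; total span 4031 Myr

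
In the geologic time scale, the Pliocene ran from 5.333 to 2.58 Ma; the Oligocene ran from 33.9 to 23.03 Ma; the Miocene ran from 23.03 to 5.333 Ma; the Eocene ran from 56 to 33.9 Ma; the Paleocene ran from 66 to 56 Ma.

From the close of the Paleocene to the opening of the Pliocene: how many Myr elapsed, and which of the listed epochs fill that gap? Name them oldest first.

50.667 million years; Eocene, Oligocene, Miocene

The Paleocene closes at 56 Ma and the Pliocene opens at 5.333 Ma, so the interval is 56 − 5.333 = 50.667 Myr.
An epoch fits inside if it starts at or after 56 Ma and ends at or before 5.333 Ma; oldest first that gives Eocene, Oligocene, Miocene.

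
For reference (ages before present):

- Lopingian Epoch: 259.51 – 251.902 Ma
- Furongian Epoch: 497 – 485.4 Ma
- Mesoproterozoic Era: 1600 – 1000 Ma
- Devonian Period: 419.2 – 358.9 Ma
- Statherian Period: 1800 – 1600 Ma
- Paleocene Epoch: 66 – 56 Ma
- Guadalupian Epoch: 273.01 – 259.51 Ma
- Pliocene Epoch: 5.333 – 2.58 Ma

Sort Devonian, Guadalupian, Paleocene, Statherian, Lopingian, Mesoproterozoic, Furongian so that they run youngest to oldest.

Paleocene, Lopingian, Guadalupian, Devonian, Furongian, Mesoproterozoic, Statherian

The oldest of these is Statherian (starts 1800 Ma) and the youngest is Paleocene (ends 56 Ma).
In between, by decreasing start age: Mesoproterozoic (1600), Furongian (497), Devonian (419.2), Guadalupian (273.01), Lopingian (259.51).
Listing youngest first means reversing that sequence.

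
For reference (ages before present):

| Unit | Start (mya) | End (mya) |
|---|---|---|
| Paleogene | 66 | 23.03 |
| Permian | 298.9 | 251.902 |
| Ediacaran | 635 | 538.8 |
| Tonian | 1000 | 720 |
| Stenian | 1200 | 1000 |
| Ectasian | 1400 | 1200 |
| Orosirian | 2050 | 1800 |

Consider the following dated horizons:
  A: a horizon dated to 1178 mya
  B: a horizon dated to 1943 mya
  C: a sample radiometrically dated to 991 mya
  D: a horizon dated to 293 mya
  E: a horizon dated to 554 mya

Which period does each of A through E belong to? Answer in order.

Match each age against the start–end ranges in the excerpt: A = 1178 Ma → Stenian (1200–1000); B = 1943 Ma → Orosirian (2050–1800); C = 991 Ma → Tonian (1000–720); D = 293 Ma → Permian (298.9–251.902); E = 554 Ma → Ediacaran (635–538.8).

A — Stenian; B — Orosirian; C — Tonian; D — Permian; E — Ediacaran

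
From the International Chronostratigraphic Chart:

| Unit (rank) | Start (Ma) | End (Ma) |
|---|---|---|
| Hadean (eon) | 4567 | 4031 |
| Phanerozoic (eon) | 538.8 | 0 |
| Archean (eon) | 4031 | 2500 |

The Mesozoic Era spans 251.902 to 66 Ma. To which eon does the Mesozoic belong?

Phanerozoic

The Mesozoic (251.902–66 Ma) lies entirely within 538.8–0 Ma, the Phanerozoic Eon.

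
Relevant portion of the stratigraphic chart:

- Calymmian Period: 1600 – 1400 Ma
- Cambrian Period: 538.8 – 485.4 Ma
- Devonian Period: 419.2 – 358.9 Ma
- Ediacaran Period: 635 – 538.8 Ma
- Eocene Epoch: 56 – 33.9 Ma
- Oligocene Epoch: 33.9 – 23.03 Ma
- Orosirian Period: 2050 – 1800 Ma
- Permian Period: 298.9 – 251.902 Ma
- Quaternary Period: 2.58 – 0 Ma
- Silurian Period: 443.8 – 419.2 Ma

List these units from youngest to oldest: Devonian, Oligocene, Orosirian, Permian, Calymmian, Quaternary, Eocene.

The oldest of these is Orosirian (starts 2050 Ma) and the youngest is Quaternary (ends 0 Ma).
In between, by decreasing start age: Calymmian (1600), Devonian (419.2), Permian (298.9), Eocene (56), Oligocene (33.9).
Listing youngest first means reversing that sequence.

Quaternary, Oligocene, Eocene, Permian, Devonian, Calymmian, Orosirian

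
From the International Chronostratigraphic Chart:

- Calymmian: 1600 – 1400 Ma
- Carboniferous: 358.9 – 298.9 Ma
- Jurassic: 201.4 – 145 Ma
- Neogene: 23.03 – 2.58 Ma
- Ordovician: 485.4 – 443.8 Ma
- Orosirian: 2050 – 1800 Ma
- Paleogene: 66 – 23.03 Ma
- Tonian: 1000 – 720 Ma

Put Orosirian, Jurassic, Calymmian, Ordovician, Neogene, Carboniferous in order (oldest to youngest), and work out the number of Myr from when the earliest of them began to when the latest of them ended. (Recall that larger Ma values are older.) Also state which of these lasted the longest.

Orosirian → Calymmian → Ordovician → Carboniferous → Jurassic → Neogene; total span 2047.42 Myr; longest is Orosirian

Start ages (Ma): Orosirian 2050, Calymmian 1600, Ordovician 485.4, Carboniferous 358.9, Jurassic 201.4, Neogene 23.03.
Ordered oldest to youngest: Orosirian, Calymmian, Ordovician, Carboniferous, Jurassic, Neogene.
Span = 2050 − 2.58 = 2047.42 Myr.
Durations: Orosirian 250, Ordovician 41.6, Carboniferous 60, Neogene 20.45, Calymmian 200, Jurassic 56.4 → longest is Orosirian (250 Myr).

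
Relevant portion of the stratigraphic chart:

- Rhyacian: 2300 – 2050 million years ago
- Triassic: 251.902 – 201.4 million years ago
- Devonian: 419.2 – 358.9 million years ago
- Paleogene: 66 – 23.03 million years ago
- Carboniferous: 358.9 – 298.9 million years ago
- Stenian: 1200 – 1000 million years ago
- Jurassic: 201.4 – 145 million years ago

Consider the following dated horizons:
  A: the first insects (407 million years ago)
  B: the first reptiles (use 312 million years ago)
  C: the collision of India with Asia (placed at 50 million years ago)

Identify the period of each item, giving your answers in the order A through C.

Match each age against the start–end ranges in the excerpt: A = 407 Ma → Devonian (419.2–358.9); B = 312 Ma → Carboniferous (358.9–298.9); C = 50 Ma → Paleogene (66–23.03).

A — Devonian; B — Carboniferous; C — Paleogene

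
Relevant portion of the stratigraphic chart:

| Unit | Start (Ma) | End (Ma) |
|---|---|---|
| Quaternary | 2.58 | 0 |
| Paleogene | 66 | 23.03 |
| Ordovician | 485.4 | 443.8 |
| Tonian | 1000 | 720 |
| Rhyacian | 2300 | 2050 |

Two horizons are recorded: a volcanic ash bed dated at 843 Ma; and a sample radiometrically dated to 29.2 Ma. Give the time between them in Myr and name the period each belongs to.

Elapsed time: 843 − 29.2 = 813.8 Myr.
843 Ma lies within 1000–720 Ma: Tonian.
29.2 Ma lies within 66–23.03 Ma: Paleogene.

813.8 million years apart; the first in the Tonian, the second in the Paleogene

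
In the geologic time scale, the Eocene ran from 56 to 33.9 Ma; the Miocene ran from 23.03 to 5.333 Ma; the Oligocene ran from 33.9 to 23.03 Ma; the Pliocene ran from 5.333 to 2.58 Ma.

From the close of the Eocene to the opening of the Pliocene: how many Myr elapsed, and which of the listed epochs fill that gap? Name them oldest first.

The Eocene closes at 33.9 Ma and the Pliocene opens at 5.333 Ma, so the interval is 33.9 − 5.333 = 28.567 Myr.
An epoch fits inside if it starts at or after 33.9 Ma and ends at or before 5.333 Ma; oldest first that gives Oligocene, Miocene.

28.567 million years; Oligocene, Miocene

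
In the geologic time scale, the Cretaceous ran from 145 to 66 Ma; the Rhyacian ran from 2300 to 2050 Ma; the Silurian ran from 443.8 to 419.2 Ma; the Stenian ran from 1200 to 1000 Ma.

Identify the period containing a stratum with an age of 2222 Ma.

Rhyacian

2222 Ma lies between 2300 and 2050 Ma, so it falls in the Rhyacian.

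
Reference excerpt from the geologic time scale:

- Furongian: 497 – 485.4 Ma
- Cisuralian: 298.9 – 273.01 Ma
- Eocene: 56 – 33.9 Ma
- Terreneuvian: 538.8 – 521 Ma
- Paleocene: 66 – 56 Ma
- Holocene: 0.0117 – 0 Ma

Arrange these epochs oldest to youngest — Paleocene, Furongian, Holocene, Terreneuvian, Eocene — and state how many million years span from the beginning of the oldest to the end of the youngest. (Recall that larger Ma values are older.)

Terreneuvian, Furongian, Paleocene, Eocene, Holocene; total span 538.8 Myr

From the excerpt: Paleocene 66–56; Furongian 497–485.4; Holocene 0.0117–0; Terreneuvian 538.8–521; Eocene 56–33.9 (Ma).
Larger Ma is earlier, so the oldest is Terreneuvian and the youngest is Holocene; oldest to youngest: Terreneuvian, Furongian, Paleocene, Eocene, Holocene.
Oldest start 538.8 minus youngest end 0 gives 538.8 Myr overall.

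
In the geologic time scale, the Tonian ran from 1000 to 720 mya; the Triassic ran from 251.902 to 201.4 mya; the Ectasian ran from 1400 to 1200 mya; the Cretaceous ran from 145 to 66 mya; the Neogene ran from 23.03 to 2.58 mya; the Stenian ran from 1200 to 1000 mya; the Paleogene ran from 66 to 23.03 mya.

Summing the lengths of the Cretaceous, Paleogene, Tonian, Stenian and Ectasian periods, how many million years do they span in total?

Each duration: Cretaceous = 79; Paleogene = 42.97; Tonian = 280; Stenian = 200; Ectasian = 200.
Sum: 79 + 42.97 + 280 + 200 + 200 = 801.97 Myr.

801.97 million years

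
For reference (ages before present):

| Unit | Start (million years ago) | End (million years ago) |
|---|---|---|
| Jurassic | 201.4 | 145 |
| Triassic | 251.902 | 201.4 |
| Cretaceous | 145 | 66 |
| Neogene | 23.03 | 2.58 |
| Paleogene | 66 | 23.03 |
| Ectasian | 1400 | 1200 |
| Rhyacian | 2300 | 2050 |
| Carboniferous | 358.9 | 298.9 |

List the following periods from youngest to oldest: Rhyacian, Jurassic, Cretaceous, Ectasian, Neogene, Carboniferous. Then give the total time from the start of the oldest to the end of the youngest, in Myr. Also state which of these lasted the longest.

Start ages (Ma): Rhyacian 2300, Ectasian 1400, Carboniferous 358.9, Jurassic 201.4, Cretaceous 145, Neogene 23.03.
Ordered youngest to oldest: Neogene, Cretaceous, Jurassic, Carboniferous, Ectasian, Rhyacian.
Span = 2300 − 2.58 = 2297.42 Myr.
Durations: Ectasian 200, Jurassic 56.4, Cretaceous 79, Rhyacian 250, Carboniferous 60, Neogene 20.45 → longest is Rhyacian (250 Myr).

Neogene, Cretaceous, Jurassic, Carboniferous, Ectasian, Rhyacian; total span 2297.42 Myr; longest is Rhyacian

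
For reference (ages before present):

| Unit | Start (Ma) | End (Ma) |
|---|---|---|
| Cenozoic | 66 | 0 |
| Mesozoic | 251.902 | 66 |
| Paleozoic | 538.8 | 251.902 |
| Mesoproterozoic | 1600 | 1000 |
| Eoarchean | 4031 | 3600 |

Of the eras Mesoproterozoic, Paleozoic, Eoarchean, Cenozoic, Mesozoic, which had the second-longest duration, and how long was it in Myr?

Eoarchean, 431 million years

Start − end for each: Mesoproterozoic 1600 − 1000 = 600; Paleozoic 538.8 − 251.902 = 286.898; Eoarchean 4031 − 3600 = 431; Cenozoic 66 − 0 = 66; Mesozoic 251.902 − 66 = 185.902.
Ranking these from longest: Mesoproterozoic > Eoarchean > Paleozoic > Mesozoic > Cenozoic.
Position 2 in that ranking is Eoarchean, which lasted 431 Myr.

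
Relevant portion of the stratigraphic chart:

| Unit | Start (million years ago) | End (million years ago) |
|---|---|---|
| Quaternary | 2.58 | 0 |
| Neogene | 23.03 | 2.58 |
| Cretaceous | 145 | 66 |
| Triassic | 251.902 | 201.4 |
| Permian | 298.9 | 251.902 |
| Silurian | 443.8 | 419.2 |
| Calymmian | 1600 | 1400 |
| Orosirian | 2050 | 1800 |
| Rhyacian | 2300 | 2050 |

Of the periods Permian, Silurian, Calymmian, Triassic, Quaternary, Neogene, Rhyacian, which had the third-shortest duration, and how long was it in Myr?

Silurian, 24.6 million years

Start − end for each: Permian 298.9 − 251.902 = 46.998; Silurian 443.8 − 419.2 = 24.6; Calymmian 1600 − 1400 = 200; Triassic 251.902 − 201.4 = 50.502; Quaternary 2.58 − 0 = 2.58; Neogene 23.03 − 2.58 = 20.45; Rhyacian 2300 − 2050 = 250.
Ranking these from shortest: Quaternary < Neogene < Silurian < Permian < Triassic < Calymmian < Rhyacian.
Position 3 in that ranking is Silurian, which lasted 24.6 Myr.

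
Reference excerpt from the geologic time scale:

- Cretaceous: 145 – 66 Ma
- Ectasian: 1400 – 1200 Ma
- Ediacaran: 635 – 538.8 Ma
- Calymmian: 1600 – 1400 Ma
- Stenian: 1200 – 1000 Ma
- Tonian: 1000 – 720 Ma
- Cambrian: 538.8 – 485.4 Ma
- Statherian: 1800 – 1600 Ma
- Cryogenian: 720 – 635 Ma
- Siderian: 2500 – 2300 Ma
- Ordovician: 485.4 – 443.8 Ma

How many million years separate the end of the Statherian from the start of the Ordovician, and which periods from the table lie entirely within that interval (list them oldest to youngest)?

1114.6 million years; Calymmian, Ectasian, Stenian, Tonian, Cryogenian, Ediacaran, Cambrian

End of Statherian = 1600 Ma; start of Ordovician = 485.4 Ma.
Gap = 1600 − 485.4 = 1114.6 Myr.
Periods wholly inside 1600–485.4 Ma: Calymmian (1600–1400), Ectasian (1400–1200), Stenian (1200–1000), Tonian (1000–720), Cryogenian (720–635), Ediacaran (635–538.8), Cambrian (538.8–485.4).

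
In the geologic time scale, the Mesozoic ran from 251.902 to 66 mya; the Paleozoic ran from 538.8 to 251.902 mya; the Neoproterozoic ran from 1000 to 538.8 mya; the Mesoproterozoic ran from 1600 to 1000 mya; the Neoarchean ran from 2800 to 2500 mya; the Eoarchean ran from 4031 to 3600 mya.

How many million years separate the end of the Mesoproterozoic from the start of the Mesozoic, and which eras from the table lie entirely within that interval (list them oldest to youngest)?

748.098 million years; Neoproterozoic, Paleozoic

End of Mesoproterozoic = 1000 Ma; start of Mesozoic = 251.902 Ma.
Gap = 1000 − 251.902 = 748.098 Myr.
Eras wholly inside 1000–251.902 Ma: Neoproterozoic (1000–538.8), Paleozoic (538.8–251.902).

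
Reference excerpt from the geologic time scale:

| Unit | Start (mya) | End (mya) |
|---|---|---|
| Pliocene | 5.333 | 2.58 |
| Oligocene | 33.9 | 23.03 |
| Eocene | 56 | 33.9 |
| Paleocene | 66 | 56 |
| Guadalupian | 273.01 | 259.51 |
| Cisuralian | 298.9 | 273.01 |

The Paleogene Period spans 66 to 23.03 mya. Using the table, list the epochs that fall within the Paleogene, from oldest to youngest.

Paleocene, Eocene, Oligocene

Epochs with both bounds inside 66–23.03 Ma: Paleocene (66–56), Eocene (56–33.9), Oligocene (33.9–23.03).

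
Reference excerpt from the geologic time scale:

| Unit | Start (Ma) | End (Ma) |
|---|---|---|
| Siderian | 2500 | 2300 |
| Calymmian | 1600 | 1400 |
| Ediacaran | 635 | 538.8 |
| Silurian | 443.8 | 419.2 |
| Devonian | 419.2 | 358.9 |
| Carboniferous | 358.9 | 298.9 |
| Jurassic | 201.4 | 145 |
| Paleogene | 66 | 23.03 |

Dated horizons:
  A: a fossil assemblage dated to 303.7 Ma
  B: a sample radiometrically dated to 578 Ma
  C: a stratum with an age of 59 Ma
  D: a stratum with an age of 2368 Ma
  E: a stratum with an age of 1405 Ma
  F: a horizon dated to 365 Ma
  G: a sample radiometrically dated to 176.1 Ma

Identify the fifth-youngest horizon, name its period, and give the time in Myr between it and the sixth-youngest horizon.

B, in the Ediacaran; 827 million years to E

Smaller Ma means younger, so youngest first: C 59 < G 176.1 < A 303.7 < F 365 < B 578 < E 1405 < D 2368.
Counting 5 along gives B (578 Ma); the excerpt puts that inside the Ediacaran, 635–538.8 Ma.
Next in line is E (1405 Ma), and 1405 − 578 = 827 Myr.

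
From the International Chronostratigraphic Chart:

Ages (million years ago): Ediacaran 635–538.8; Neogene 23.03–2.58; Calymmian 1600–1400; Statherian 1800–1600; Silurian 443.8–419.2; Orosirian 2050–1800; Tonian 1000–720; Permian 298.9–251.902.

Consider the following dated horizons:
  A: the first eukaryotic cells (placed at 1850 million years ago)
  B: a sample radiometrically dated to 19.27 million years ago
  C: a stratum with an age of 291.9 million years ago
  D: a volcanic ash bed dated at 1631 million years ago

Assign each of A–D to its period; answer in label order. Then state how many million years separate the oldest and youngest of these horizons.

A — Orosirian; B — Neogene; C — Permian; D — Statherian; span 1830.73 million years

A: 1850 Ma lies in 2050–1800 Ma, so Orosirian.
B: 19.27 Ma lies in 23.03–2.58 Ma, so Neogene.
C: 291.9 Ma lies in 298.9–251.902 Ma, so Permian.
D: 1631 Ma lies in 1800–1600 Ma, so Statherian.
Oldest = 1850 Ma, youngest = 19.27 Ma → span 1830.73 Myr.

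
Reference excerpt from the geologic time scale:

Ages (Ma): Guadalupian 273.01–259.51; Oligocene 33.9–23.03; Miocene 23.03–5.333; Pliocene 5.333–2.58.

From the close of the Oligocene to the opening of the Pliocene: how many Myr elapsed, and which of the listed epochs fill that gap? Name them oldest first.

17.697 million years; Miocene

The Oligocene closes at 23.03 Ma and the Pliocene opens at 5.333 Ma, so the interval is 23.03 − 5.333 = 17.697 Myr.
An epoch fits inside if it starts at or after 23.03 Ma and ends at or before 5.333 Ma; oldest first that gives Miocene.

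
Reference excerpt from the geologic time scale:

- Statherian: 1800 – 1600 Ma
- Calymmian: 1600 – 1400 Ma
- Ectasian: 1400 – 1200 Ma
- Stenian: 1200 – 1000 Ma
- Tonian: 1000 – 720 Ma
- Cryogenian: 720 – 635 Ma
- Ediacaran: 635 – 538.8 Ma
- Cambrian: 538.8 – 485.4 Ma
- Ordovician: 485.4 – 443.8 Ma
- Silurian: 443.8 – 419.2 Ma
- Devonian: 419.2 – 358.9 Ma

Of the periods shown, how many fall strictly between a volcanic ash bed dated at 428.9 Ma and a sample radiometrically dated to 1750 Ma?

1750 Ma sits inside the Statherian (1800–1600) and 428.9 Ma inside the Silurian (443.8–419.2); neither of those is wholly between the two dates.
The listed periods lying completely between them are Calymmian, Ectasian, Stenian, Tonian, Cryogenian, Ediacaran, Cambrian, Ordovician — 8 in all.

8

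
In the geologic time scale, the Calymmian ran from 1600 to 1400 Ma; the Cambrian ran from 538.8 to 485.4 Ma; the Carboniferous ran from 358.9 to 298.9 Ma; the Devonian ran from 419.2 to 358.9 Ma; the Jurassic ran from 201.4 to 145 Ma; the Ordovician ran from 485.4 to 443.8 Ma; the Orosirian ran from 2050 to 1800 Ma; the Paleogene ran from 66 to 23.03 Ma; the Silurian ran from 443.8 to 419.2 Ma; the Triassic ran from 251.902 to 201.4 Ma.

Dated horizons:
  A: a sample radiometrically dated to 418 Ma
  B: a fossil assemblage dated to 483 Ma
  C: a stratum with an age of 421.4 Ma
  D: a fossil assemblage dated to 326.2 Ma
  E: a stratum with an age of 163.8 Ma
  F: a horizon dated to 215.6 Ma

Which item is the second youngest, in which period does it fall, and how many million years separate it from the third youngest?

Sorted youngest-first by Ma: E (163.8), F (215.6), D (326.2), A (418), C (421.4), B (483).
The second youngest is F at 215.6 Ma, which lies in 251.902–201.4 Ma: the Triassic.
The third youngest is D at 326.2 Ma; separation = |215.6 − 326.2| = 110.6 Myr.

F, in the Triassic; 110.6 million years to D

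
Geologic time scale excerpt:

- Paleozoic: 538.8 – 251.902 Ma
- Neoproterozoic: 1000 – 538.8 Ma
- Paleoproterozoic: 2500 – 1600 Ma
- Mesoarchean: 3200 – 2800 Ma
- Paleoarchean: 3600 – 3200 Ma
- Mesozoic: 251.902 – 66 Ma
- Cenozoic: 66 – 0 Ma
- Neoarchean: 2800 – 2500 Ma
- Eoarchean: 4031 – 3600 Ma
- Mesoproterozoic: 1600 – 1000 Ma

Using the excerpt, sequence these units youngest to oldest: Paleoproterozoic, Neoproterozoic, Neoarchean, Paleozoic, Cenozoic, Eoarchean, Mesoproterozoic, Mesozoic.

Cenozoic, Mesozoic, Paleozoic, Neoproterozoic, Mesoproterozoic, Paleoproterozoic, Neoarchean, Eoarchean

The oldest of these is Eoarchean (starts 4031 Ma) and the youngest is Cenozoic (ends 0 Ma).
In between, by decreasing start age: Neoarchean (2800), Paleoproterozoic (2500), Mesoproterozoic (1600), Neoproterozoic (1000), Paleozoic (538.8), Mesozoic (251.902).
Listing youngest first means reversing that sequence.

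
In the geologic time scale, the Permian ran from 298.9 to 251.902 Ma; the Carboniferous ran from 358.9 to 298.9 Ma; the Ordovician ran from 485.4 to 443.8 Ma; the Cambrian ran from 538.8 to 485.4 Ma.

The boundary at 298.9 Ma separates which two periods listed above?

Carboniferous and Permian

The Carboniferous ends at 298.9 Ma and the Permian begins at 298.9 Ma, so they share that boundary.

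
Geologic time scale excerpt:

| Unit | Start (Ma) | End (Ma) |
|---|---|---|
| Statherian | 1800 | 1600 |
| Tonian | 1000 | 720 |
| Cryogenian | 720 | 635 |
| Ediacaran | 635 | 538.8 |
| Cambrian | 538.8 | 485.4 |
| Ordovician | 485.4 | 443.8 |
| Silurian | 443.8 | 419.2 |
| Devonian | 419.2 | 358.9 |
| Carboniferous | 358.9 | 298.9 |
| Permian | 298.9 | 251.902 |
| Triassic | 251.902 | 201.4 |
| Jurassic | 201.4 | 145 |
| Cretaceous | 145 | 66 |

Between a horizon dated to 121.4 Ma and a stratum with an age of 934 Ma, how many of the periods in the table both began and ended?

10

934 Ma sits inside the Tonian (1000–720) and 121.4 Ma inside the Cretaceous (145–66); neither of those is wholly between the two dates.
The listed periods lying completely between them are Cryogenian, Ediacaran, Cambrian, Ordovician, Silurian, Devonian, Carboniferous, Permian, Triassic, Jurassic — 10 in all.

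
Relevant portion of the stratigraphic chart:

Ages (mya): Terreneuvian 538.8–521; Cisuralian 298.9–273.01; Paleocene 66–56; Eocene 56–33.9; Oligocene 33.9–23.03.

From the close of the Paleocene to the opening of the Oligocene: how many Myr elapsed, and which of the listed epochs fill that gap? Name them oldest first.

22.1 million years; Eocene

The Paleocene closes at 56 Ma and the Oligocene opens at 33.9 Ma, so the interval is 56 − 33.9 = 22.1 Myr.
An epoch fits inside if it starts at or after 56 Ma and ends at or before 33.9 Ma; oldest first that gives Eocene.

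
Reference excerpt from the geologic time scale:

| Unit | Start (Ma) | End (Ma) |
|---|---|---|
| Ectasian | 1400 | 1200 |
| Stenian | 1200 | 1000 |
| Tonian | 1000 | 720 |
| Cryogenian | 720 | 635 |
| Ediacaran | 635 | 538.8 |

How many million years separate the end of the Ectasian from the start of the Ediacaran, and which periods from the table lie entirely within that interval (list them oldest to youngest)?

565 million years; Stenian, Tonian, Cryogenian

End of Ectasian = 1200 Ma; start of Ediacaran = 635 Ma.
Gap = 1200 − 635 = 565 Myr.
Periods wholly inside 1200–635 Ma: Stenian (1200–1000), Tonian (1000–720), Cryogenian (720–635).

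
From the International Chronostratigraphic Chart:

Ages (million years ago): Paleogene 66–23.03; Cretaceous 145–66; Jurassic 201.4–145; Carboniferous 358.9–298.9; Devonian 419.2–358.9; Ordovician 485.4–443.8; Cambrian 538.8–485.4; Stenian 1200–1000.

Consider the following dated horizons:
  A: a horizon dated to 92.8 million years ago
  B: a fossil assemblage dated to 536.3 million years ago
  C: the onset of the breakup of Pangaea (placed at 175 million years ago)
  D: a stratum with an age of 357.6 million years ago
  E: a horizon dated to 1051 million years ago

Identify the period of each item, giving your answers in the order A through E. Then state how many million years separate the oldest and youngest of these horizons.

Match each age against the start–end ranges in the excerpt: A = 92.8 Ma → Cretaceous (145–66); B = 536.3 Ma → Cambrian (538.8–485.4); C = 175 Ma → Jurassic (201.4–145); D = 357.6 Ma → Carboniferous (358.9–298.9); E = 1051 Ma → Stenian (1200–1000).
The largest age is 1051 Ma and the smallest is 92.8 Ma; their difference is 958.2 Myr.

A — Cretaceous; B — Cambrian; C — Jurassic; D — Carboniferous; E — Stenian; span 958.2 million years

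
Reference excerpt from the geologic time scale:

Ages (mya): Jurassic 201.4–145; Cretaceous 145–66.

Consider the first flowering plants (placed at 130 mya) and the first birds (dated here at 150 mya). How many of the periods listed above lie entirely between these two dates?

Checking each listed span, none has both start < 150 Ma and end > 130 Ma — every period straddles one of the two dates or lies outside them — so the count is 0.

0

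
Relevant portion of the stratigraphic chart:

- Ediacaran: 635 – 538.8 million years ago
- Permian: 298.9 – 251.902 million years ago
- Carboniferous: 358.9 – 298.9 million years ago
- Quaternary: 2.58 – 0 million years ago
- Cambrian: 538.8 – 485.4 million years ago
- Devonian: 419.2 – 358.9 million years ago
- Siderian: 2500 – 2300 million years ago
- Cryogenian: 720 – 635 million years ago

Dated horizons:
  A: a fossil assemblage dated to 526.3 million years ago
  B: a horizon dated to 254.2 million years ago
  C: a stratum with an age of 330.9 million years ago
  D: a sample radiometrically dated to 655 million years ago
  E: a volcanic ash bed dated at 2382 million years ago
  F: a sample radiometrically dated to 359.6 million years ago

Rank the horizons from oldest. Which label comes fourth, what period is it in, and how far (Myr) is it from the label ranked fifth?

F, in the Devonian; 28.7 million years to C

Sorted oldest-first by Ma: E (2382), D (655), A (526.3), F (359.6), C (330.9), B (254.2).
The fourth oldest is F at 359.6 Ma, which lies in 419.2–358.9 Ma: the Devonian.
The fifth oldest is C at 330.9 Ma; separation = |359.6 − 330.9| = 28.7 Myr.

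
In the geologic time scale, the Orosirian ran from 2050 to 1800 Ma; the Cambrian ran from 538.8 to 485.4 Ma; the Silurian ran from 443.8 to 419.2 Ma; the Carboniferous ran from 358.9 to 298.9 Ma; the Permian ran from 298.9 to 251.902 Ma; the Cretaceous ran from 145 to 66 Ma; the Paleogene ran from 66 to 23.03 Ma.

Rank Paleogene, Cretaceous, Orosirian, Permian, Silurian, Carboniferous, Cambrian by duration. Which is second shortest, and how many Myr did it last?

Durations: Paleogene 42.97; Cretaceous 79; Orosirian 250; Permian 46.998; Silurian 24.6; Carboniferous 60; Cambrian 53.4 Myr.
Sorted shortest-first: Silurian (24.6), Paleogene (42.97), Permian (46.998), Cambrian (53.4), Carboniferous (60), Cretaceous (79), Orosirian (250).
The second shortest is Paleogene at 42.97 Myr.

Paleogene, 42.97 million years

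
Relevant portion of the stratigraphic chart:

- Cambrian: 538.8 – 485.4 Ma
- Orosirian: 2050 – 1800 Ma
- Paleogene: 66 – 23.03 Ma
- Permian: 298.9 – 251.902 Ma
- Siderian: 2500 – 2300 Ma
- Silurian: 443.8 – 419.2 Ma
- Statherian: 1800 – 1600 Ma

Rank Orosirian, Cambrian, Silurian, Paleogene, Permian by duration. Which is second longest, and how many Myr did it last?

Durations: Orosirian 250; Cambrian 53.4; Silurian 24.6; Paleogene 42.97; Permian 46.998 Myr.
Sorted longest-first: Orosirian (250), Cambrian (53.4), Permian (46.998), Paleogene (42.97), Silurian (24.6).
The second longest is Cambrian at 53.4 Myr.

Cambrian, 53.4 million years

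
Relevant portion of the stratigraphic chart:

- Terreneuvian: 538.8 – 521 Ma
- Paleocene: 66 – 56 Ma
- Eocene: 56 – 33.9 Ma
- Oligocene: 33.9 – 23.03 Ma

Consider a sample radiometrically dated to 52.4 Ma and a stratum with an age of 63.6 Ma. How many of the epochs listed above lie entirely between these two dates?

0

Checking each listed span, none has both start < 63.6 Ma and end > 52.4 Ma — every epoch straddles one of the two dates or lies outside them — so the count is 0.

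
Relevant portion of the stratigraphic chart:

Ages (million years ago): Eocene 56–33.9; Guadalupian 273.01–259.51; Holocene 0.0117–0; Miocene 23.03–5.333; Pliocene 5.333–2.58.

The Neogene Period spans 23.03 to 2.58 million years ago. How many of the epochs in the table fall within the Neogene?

Epochs inside 23.03–2.58 Ma: Miocene, Pliocene — 2 in total.

2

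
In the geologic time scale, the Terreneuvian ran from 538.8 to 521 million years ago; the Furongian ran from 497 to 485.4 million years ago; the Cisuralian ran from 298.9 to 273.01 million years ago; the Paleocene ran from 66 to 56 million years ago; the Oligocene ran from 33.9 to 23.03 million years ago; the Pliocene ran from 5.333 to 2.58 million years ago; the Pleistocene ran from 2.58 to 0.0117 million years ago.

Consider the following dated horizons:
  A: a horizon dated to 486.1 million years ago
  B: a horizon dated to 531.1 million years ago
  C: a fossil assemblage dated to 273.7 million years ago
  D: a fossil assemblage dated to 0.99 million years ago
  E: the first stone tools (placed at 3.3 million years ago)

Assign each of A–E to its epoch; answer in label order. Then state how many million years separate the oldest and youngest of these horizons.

Match each age against the start–end ranges in the excerpt: A = 486.1 Ma → Furongian (497–485.4); B = 531.1 Ma → Terreneuvian (538.8–521); C = 273.7 Ma → Cisuralian (298.9–273.01); D = 0.99 Ma → Pleistocene (2.58–0.0117); E = 3.3 Ma → Pliocene (5.333–2.58).
The largest age is 531.1 Ma and the smallest is 0.99 Ma; their difference is 530.11 Myr.

A — Furongian; B — Terreneuvian; C — Cisuralian; D — Pleistocene; E — Pliocene; span 530.11 million years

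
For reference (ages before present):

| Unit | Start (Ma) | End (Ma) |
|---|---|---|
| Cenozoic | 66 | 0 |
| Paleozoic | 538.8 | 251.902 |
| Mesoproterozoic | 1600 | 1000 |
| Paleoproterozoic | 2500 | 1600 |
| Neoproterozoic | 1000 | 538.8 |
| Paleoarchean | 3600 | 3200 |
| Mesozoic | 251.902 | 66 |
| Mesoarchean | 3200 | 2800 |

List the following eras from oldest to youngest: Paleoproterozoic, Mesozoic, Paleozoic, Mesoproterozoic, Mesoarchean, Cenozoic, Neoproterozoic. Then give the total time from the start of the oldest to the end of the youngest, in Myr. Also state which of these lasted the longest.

From the excerpt: Paleoproterozoic 2500–1600; Mesozoic 251.902–66; Paleozoic 538.8–251.902; Mesoproterozoic 1600–1000; Mesoarchean 3200–2800; Cenozoic 66–0; Neoproterozoic 1000–538.8 (Ma).
Larger Ma is earlier, so the oldest is Mesoarchean and the youngest is Cenozoic; oldest to youngest: Mesoarchean, Paleoproterozoic, Mesoproterozoic, Neoproterozoic, Paleozoic, Mesozoic, Cenozoic.
Oldest start 3200 minus youngest end 0 gives 3200 Myr overall.
Individual lengths (start − end): Cenozoic 66; Mesozoic 185.902; Mesoarchean 400; Paleozoic 286.898; Paleoproterozoic 900; Mesoproterozoic 600; Neoproterozoic 461.2. The largest is Paleoproterozoic at 900 Myr.

Mesoarchean → Paleoproterozoic → Mesoproterozoic → Neoproterozoic → Paleozoic → Mesozoic → Cenozoic; total span 3200 Myr; longest is Paleoproterozoic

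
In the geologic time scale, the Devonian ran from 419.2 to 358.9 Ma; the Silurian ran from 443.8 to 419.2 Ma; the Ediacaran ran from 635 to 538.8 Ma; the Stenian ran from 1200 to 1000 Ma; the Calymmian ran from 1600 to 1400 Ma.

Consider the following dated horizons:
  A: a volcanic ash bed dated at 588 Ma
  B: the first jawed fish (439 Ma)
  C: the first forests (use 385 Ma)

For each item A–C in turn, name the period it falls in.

A — Ediacaran; B — Silurian; C — Devonian

A: 588 Ma lies in 635–538.8 Ma, so Ediacaran.
B: 439 Ma lies in 443.8–419.2 Ma, so Silurian.
C: 385 Ma lies in 419.2–358.9 Ma, so Devonian.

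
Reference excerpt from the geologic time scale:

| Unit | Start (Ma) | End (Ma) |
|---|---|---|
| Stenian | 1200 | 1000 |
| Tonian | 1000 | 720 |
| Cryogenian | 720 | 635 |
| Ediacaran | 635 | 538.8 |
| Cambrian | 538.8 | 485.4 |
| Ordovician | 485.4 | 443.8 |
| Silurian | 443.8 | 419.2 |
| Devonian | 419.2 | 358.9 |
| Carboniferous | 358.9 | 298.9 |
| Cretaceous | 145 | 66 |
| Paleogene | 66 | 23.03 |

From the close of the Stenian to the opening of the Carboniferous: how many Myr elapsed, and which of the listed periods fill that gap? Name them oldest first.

641.1 million years; Tonian, Cryogenian, Ediacaran, Cambrian, Ordovician, Silurian, Devonian

The Stenian closes at 1000 Ma and the Carboniferous opens at 358.9 Ma, so the interval is 1000 − 358.9 = 641.1 Myr.
A period fits inside if it starts at or after 1000 Ma and ends at or before 358.9 Ma; oldest first that gives Tonian, Cryogenian, Ediacaran, Cambrian, Ordovician, Silurian, Devonian.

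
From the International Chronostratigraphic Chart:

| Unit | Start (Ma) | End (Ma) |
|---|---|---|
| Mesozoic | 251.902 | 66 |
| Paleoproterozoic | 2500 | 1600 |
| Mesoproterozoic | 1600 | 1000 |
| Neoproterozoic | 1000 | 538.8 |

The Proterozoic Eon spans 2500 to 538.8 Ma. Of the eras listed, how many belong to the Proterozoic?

Eras inside 2500–538.8 Ma: Paleoproterozoic, Mesoproterozoic, Neoproterozoic — 3 in total.

3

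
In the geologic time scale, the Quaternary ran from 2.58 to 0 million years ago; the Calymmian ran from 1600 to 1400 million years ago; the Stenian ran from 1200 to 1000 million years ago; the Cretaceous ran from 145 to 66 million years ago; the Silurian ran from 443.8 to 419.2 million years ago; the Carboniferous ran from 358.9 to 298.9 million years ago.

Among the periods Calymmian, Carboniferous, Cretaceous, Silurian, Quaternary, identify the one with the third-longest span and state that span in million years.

Carboniferous, 60 million years

Durations: Calymmian 200; Carboniferous 60; Cretaceous 79; Silurian 24.6; Quaternary 2.58 Myr.
Sorted longest-first: Calymmian (200), Cretaceous (79), Carboniferous (60), Silurian (24.6), Quaternary (2.58).
The third longest is Carboniferous at 60 Myr.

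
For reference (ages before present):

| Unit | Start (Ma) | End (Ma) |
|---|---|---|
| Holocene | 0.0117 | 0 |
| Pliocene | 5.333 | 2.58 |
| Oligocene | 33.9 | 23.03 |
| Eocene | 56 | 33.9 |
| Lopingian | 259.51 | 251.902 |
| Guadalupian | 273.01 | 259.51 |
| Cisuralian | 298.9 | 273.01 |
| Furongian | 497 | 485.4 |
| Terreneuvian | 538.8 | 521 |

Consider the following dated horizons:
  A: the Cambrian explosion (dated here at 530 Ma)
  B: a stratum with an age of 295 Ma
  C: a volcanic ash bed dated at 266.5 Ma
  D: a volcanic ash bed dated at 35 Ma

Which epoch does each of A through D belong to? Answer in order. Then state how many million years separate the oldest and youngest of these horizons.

A — Terreneuvian; B — Cisuralian; C — Guadalupian; D — Eocene; span 495 million years

Match each age against the start–end ranges in the excerpt: A = 530 Ma → Terreneuvian (538.8–521); B = 295 Ma → Cisuralian (298.9–273.01); C = 266.5 Ma → Guadalupian (273.01–259.51); D = 35 Ma → Eocene (56–33.9).
The largest age is 530 Ma and the smallest is 35 Ma; their difference is 495 Myr.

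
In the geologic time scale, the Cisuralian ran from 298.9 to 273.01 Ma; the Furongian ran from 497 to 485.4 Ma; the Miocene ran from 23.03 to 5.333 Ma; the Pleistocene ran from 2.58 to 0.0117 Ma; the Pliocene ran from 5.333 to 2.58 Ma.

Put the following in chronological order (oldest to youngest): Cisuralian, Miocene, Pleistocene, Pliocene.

Sorting by start age (descending Ma, since larger Ma = older): Cisuralian start 298.9, Miocene start 23.03, Pliocene start 5.333, Pleistocene start 2.58.

Cisuralian, then Miocene, then Pliocene, then Pleistocene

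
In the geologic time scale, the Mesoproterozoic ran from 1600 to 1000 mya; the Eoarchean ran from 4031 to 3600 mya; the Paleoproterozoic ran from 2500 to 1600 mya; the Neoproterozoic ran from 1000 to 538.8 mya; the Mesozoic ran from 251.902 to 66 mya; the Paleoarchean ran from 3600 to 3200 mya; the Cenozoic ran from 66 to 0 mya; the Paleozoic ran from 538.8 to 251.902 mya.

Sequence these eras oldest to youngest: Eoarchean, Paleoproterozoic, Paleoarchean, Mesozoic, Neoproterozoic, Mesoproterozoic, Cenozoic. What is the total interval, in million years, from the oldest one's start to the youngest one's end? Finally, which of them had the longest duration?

Eoarchean, Paleoarchean, Paleoproterozoic, Mesoproterozoic, Neoproterozoic, Mesozoic, Cenozoic; total span 4031 Myr; longest is Paleoproterozoic

From the excerpt: Eoarchean 4031–3600; Paleoproterozoic 2500–1600; Paleoarchean 3600–3200; Mesozoic 251.902–66; Neoproterozoic 1000–538.8; Mesoproterozoic 1600–1000; Cenozoic 66–0 (Ma).
Larger Ma is earlier, so the oldest is Eoarchean and the youngest is Cenozoic; oldest to youngest: Eoarchean, Paleoarchean, Paleoproterozoic, Mesoproterozoic, Neoproterozoic, Mesozoic, Cenozoic.
Oldest start 4031 minus youngest end 0 gives 4031 Myr overall.
Individual lengths (start − end): Cenozoic 66; Eoarchean 431; Paleoproterozoic 900; Paleoarchean 400; Neoproterozoic 461.2; Mesozoic 185.902; Mesoproterozoic 600. The largest is Paleoproterozoic at 900 Myr.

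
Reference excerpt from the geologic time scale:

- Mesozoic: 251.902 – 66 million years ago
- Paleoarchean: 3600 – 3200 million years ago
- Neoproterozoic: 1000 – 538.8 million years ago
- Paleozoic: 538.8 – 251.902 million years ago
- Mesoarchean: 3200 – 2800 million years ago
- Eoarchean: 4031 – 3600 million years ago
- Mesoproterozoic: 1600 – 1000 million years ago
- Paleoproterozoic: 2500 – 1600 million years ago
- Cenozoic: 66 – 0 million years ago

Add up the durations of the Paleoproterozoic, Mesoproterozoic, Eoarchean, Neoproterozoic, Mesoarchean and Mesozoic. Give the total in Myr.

Each duration: Paleoproterozoic = 900; Mesoproterozoic = 600; Eoarchean = 431; Neoproterozoic = 461.2; Mesoarchean = 400; Mesozoic = 185.902.
Sum: 900 + 600 + 431 + 461.2 + 400 + 185.902 = 2978.102 Myr.

2978.102 million years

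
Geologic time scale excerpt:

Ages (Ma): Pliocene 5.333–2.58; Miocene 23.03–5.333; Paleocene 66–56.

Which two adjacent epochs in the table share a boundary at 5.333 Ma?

Miocene and Pliocene

The Miocene ends at 5.333 Ma and the Pliocene begins at 5.333 Ma, so they share that boundary.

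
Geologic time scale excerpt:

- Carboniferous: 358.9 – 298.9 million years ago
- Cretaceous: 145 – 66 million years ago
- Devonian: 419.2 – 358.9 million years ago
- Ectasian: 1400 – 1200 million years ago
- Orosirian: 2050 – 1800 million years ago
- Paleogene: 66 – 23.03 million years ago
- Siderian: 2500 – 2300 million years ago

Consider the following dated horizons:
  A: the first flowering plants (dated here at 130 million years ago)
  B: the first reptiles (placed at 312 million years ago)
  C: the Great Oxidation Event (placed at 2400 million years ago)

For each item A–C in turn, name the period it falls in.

A: 130 Ma lies in 145–66 Ma, so Cretaceous.
B: 312 Ma lies in 358.9–298.9 Ma, so Carboniferous.
C: 2400 Ma lies in 2500–2300 Ma, so Siderian.

A — Cretaceous; B — Carboniferous; C — Siderian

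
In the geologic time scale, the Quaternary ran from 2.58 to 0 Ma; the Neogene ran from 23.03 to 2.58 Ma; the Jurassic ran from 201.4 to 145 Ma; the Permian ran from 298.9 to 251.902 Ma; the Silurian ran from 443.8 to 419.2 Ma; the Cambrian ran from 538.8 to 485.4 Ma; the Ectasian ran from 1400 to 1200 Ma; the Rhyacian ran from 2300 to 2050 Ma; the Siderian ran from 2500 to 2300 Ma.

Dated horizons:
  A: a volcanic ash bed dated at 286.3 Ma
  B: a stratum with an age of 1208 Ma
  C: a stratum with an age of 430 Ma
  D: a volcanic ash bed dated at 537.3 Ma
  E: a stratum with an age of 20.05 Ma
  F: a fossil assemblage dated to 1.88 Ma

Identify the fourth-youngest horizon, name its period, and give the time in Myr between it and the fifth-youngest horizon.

Smaller Ma means younger, so youngest first: F 1.88 < E 20.05 < A 286.3 < C 430 < D 537.3 < B 1208.
Counting 4 along gives C (430 Ma); the excerpt puts that inside the Silurian, 443.8–419.2 Ma.
Next in line is D (537.3 Ma), and 537.3 − 430 = 107.3 Myr.

C, in the Silurian; 107.3 million years to D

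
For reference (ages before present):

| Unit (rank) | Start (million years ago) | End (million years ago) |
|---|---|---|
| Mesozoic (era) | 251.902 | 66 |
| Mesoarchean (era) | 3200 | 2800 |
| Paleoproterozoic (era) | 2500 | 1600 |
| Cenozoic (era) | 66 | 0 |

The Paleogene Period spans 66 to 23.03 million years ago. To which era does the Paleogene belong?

Cenozoic

The Paleogene (66–23.03 Ma) lies entirely within 66–0 Ma, the Cenozoic Era.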